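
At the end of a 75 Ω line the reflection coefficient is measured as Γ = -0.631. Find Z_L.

Z_L ≈ 17 Ω

Z_L = Z_0·(1 + Γ)/(1 − Γ) = 75·(0.369)/(1.63)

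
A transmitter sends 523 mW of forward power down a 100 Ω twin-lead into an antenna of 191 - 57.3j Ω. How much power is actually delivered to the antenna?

|Γ| = |(91 − j57.3)/(291 − j57.3)| = 0.363
|Γ|² = 0.131
P_refl = |Γ|²·P_inc = 68.8 mW, P_del = (1 − |Γ|²)·P_inc = 454 mW

P_delivered ≈ 454 mW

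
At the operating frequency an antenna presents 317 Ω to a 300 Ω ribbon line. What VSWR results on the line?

Γ = (317 − 300)/(317 + 300) = 0.0276
VSWR = (1 + 0.0276)/(1 − 0.0276)

VSWR ≈ 1.06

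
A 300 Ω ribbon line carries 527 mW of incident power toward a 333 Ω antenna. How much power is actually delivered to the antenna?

P_delivered ≈ 526 mW

Γ = (333 − 300)/(333 + 300) = 0.0521
|Γ|² = 0.00272
P_refl = |Γ|²·P_inc = 1.43 mW, P_del = (1 − |Γ|²)·P_inc = 526 mW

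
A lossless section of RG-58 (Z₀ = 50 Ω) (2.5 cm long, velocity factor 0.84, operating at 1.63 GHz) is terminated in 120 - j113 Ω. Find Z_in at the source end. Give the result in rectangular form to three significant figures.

Z_in ≈ 11.8 − j16.8 Ω

λ = v/f = 0.84·c / 1.63 GHz = 0.155 m
βl = 2π·l/λ = 2π × 0.162 = 58.2°
tan(βl) = tan(58.2°) = 1.61
Z_in = Z_0·(Z_L + jZ_0·tanβl)/(Z_0 + jZ_L·tanβl)
     = 50·(120 − j32.3)/(232 + j194)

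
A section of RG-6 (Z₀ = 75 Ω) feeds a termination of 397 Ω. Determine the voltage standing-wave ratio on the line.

Γ = (397 − 75)/(397 + 75) = 0.682
VSWR = (1 + 0.682)/(1 − 0.682)

VSWR ≈ 5.29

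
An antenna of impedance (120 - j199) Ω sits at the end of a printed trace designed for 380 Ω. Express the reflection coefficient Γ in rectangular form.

Γ ≈ -0.312 − j0.522

Γ = (Z_L − Z_0)/(Z_L + Z_0) = (-260 − j199)/(500 − j199)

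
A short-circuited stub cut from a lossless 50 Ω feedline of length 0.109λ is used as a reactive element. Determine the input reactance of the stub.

βl = 2π × 0.109 = 39.2°
tan(βl) = 0.817
For a short-circuited stub, Z_in = jZ_0·tan(βl)

X_in ≈ 40.8 Ω (inductive)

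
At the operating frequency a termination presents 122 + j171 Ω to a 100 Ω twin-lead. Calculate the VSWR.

Γ = (Z_L − Z_0)/(Z_L + Z_0) = (22 + j171)/(222 + j171)
|Γ| = 172/280 = 0.615
VSWR = (1 + |Γ|)/(1 − |Γ|) = 1.62/0.385

VSWR ≈ 4.2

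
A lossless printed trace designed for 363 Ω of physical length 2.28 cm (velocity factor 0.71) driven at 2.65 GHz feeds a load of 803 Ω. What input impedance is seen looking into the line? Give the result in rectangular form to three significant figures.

λ = v/f = 0.71·c / 2.65 GHz = 0.0804 m
βl = 2π·l/λ = 2π × 0.284 = 102°
tan(βl) = tan(102°) = -4.66
Z_in = Z_0·(Z_L + jZ_0·tanβl)/(Z_0 + jZ_L·tanβl)
     = 363·(803 − j1690)/(363 − j3740)

Z_in ≈ 170 + j61.4 Ω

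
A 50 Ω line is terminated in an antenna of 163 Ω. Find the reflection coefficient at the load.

Γ = 0.531

Γ = (Z_L − Z_0)/(Z_L + Z_0) = (163 − 50)/(163 + 50) = 113/213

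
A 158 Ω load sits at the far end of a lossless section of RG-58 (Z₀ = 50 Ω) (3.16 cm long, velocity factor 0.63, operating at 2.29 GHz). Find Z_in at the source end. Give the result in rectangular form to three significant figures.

Z_in ≈ 31.3 + j44.3 Ω

λ = v/f = 0.63·c / 2.29 GHz = 0.0825 m
βl = 2π·l/λ = 2π × 0.383 = 138°
tan(βl) = tan(138°) = -0.906
Z_in = Z_0·(Z_L + jZ_0·tanβl)/(Z_0 + jZ_L·tanβl)
     = 50·(158 − j45.3)/(50 − j143)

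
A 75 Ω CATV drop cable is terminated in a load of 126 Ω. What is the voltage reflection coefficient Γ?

Γ = (Z_L − Z_0)/(Z_L + Z_0) = (126 − 75)/(126 + 75) = 51/201

Γ = 0.254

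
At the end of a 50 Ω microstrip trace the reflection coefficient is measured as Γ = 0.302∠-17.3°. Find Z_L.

Z_L ≈ 88.3 − j17.5 Ω

Z_L = Z_0·(1 + Γ)/(1 − Γ) = 50·(1.29 − j0.0898)/(0.712 + j0.0898)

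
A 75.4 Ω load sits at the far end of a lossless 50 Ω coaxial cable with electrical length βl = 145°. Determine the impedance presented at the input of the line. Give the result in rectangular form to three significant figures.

Z_in ≈ 53.1 + j21.1 Ω

tan(βl) = tan(145°) = -0.7
Z_in = Z_0·(Z_L + jZ_0·tanβl)/(Z_0 + jZ_L·tanβl)
     = 50·(75.4 − j35)/(50 − j52.8)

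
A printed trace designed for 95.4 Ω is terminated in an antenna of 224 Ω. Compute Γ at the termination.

Γ = 0.403

Γ = (Z_L − Z_0)/(Z_L + Z_0) = (224 − 95.4)/(224 + 95.4) = 128.6/319.4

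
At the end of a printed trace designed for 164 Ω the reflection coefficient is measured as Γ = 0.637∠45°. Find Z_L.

Z_L ≈ 193 + j293 Ω

Z_L = Z_0·(1 + Γ)/(1 − Γ) = 164·(1.45 + j0.45)/(0.55 − j0.45)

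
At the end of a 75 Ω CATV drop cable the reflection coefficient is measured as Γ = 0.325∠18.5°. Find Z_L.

Z_L ≈ 137 + j31.6 Ω

Z_L = Z_0·(1 + Γ)/(1 − Γ) = 75·(1.31 + j0.103)/(0.692 − j0.103)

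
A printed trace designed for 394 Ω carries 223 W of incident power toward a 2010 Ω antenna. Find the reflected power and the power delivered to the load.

Γ = (2010 − 394)/(2010 + 394) = 0.672
|Γ|² = 0.452
P_refl = |Γ|²·P_inc = 101 W, P_del = (1 − |Γ|²)·P_inc = 122 W

P_reflected ≈ 101 W; P_delivered ≈ 122 W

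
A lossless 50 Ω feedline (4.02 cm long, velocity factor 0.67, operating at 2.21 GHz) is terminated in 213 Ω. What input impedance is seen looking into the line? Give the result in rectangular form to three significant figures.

λ = v/f = 0.67·c / 2.21 GHz = 0.091 m
βl = 2π·l/λ = 2π × 0.442 = 159°
tan(βl) = tan(159°) = -0.381
Z_in = Z_0·(Z_L + jZ_0·tanβl)/(Z_0 + jZ_L·tanβl)
     = 50·(213 − j19.1)/(50 − j81.3)

Z_in ≈ 67 + j89.8 Ω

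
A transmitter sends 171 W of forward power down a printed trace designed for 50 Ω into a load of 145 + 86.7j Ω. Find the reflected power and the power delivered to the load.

|Γ| = |(95 + j86.7)/(195 + j86.7)| = 0.603
|Γ|² = 0.363
P_refl = |Γ|²·P_inc = 62.1 W, P_del = (1 − |Γ|²)·P_inc = 109 W

P_reflected ≈ 62.1 W; P_delivered ≈ 109 W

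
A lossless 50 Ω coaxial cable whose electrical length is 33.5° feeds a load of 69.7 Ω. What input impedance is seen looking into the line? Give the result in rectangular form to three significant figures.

Z_in ≈ 54.1 − j16.9 Ω

tan(βl) = tan(33.5°) = 0.662
Z_in = Z_0·(Z_L + jZ_0·tanβl)/(Z_0 + jZ_L·tanβl)
     = 50·(69.7 + j33.1)/(50 + j46.1)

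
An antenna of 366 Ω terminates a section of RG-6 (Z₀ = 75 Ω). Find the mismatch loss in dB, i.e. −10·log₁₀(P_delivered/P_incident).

Γ = (366 − 75)/(366 + 75) = 0.66
|Γ|² = 0.435, so P_del/P_inc = 1 − |Γ|² = 0.565
ML = −10·log₁₀(1 − |Γ|²)

mismatch loss ≈ 2.48 dB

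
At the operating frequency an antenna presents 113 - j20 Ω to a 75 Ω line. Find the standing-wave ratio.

Γ = (Z_L − Z_0)/(Z_L + Z_0) = (38 − j20)/(188 − j20)
|Γ| = 42.9/189 = 0.227
VSWR = (1 + |Γ|)/(1 − |Γ|) = 1.23/0.773

VSWR ≈ 1.59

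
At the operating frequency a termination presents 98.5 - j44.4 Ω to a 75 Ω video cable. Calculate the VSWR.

Γ = (Z_L − Z_0)/(Z_L + Z_0) = (23.5 − j44.4)/(173.5 − j44.4)
|Γ| = 50.2/179 = 0.281
VSWR = (1 + |Γ|)/(1 − |Γ|) = 1.28/0.719

VSWR ≈ 1.78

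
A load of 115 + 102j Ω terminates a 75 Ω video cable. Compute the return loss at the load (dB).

RL ≈ 5.88 dB

Γ = (40 + j102)/(190 + j102), |Γ| = 0.508
RL = −20·log₁₀|Γ| = −20·log₁₀(0.508)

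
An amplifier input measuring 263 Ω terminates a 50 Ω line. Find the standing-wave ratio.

VSWR ≈ 5.26

For a purely resistive load, VSWR = R_L/Z_0 or Z_0/R_L (whichever > 1) = 263/50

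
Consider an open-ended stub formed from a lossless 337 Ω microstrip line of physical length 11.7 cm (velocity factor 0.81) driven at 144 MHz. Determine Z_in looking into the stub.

λ = v/f = 0.81·c / 144 MHz = 1.69 m
βl = 2π·l/λ = 2π × 0.0693 = 25°
tan(βl) = 0.465
For an open-ended stub, Z_in = −jZ_0·cot(βl) = −jZ_0/tan(βl)

Z_in ≈ −j724 Ω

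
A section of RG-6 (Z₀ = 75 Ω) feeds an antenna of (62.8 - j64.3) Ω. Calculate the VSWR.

VSWR ≈ 2.51

Γ = (Z_L − Z_0)/(Z_L + Z_0) = (-12.2 − j64.3)/(137.8 − j64.3)
|Γ| = 65.4/152 = 0.43
VSWR = (1 + |Γ|)/(1 − |Γ|) = 1.43/0.57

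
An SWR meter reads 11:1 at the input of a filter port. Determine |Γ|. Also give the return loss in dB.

|Γ| ≈ 0.833; return loss ≈ 1.58 dB

|Γ| = (S − 1)/(S + 1) = (11 − 1)/(11 + 1) = 10/12
RL = −20·log₁₀|Γ| = −20·log₁₀(0.833)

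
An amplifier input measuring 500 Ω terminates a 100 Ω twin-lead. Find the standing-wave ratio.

For a purely resistive load, VSWR = R_L/Z_0 or Z_0/R_L (whichever > 1) = 500/100

VSWR ≈ 5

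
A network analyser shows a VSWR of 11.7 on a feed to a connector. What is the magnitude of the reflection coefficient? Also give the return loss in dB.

|Γ| = (S − 1)/(S + 1) = (11.7 − 1)/(11.7 + 1) = 10.7/12.7
RL = −20·log₁₀|Γ| = −20·log₁₀(0.843)

|Γ| ≈ 0.843; return loss ≈ 1.49 dB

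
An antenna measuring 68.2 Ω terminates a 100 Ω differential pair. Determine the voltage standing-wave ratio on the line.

VSWR ≈ 1.47

Γ = (68.2 − 100)/(68.2 + 100) = -0.189
VSWR = (1 + 0.189)/(1 − 0.189)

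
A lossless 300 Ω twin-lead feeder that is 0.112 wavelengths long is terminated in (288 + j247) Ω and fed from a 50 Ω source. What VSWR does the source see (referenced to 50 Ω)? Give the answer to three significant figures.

βl = 2π × 0.112 = 40.3°
tan(βl) = 0.849
Z_in = Z_0·(Z_L + jZ_0·tanβl)/(Z_0 + jZ_L·tanβl) = 657 − j111 Ω
Γ_s = (Z_in − Z_s)/(Z_in + Z_s) = (607 − j111)/(707 − j111), |Γ_s| = 0.862
VSWR = (1 + |Γ_s|)/(1 − |Γ_s|)

VSWR ≈ 13.5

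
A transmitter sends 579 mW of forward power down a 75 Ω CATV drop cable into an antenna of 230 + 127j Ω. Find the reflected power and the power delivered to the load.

P_reflected ≈ 213 mW; P_delivered ≈ 366 mW

|Γ| = |(155 + j127)/(305 + j127)| = 0.607
|Γ|² = 0.368
P_refl = |Γ|²·P_inc = 213 mW, P_del = (1 − |Γ|²)·P_inc = 366 mW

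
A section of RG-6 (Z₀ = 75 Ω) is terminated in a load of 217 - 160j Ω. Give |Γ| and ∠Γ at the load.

Γ = (Z_L − Z_0)/(Z_L + Z_0) = (142 − j160)/(292 − j160)
|Γ| = 214/333 = 0.642

Γ ≈ 0.642 ∠ -19.7°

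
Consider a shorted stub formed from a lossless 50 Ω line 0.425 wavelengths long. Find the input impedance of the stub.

Z_in ≈ −j25.5 Ω

βl = 2π × 0.425 = 153°
tan(βl) = -0.51
For a shorted stub, Z_in = jZ_0·tan(βl)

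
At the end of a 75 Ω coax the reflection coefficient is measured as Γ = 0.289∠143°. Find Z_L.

Z_L = Z_0·(1 + Γ)/(1 − Γ) = 75·(0.769 + j0.174)/(1.23 − j0.174)

Z_L ≈ 44.5 + j16.9 Ω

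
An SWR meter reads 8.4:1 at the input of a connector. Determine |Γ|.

|Γ| ≈ 0.787

|Γ| = (S − 1)/(S + 1) = (8.4 − 1)/(8.4 + 1) = 7.4/9.4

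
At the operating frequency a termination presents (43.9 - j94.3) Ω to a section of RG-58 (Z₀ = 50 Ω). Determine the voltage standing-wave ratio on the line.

Γ = (Z_L − Z_0)/(Z_L + Z_0) = (-6.1 − j94.3)/(93.9 − j94.3)
|Γ| = 94.5/133 = 0.71
VSWR = (1 + |Γ|)/(1 − |Γ|) = 1.71/0.29

VSWR ≈ 5.9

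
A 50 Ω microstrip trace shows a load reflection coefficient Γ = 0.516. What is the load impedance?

Z_L = Z_0·(1 + Γ)/(1 − Γ) = 50·(1.52)/(0.484)

Z_L ≈ 157 Ω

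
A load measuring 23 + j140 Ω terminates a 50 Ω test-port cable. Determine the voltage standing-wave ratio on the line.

VSWR ≈ 19.6

Γ = (Z_L − Z_0)/(Z_L + Z_0) = (-27 + j140)/(73 + j140)
|Γ| = 143/158 = 0.903
VSWR = (1 + |Γ|)/(1 − |Γ|) = 1.9/0.097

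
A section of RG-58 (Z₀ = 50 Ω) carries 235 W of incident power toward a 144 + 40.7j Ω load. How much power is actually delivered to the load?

P_delivered ≈ 172 W

|Γ| = |(94 + j40.7)/(194 + j40.7)| = 0.517
|Γ|² = 0.267
P_refl = |Γ|²·P_inc = 62.8 W, P_del = (1 − |Γ|²)·P_inc = 172 W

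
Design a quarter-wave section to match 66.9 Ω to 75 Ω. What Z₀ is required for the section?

Z_qwt ≈ 70.8 Ω

Z_qwt = √(Z_0·R_L) = √(75 × 66.9) = √5018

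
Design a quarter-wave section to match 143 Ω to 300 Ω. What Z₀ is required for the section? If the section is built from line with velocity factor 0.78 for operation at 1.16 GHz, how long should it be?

Z_qwt = √(Z_0·R_L) = √(300 × 143) = √42900
λ = 0.78·c/f = 0.202 m, so l = λ/4 = 0.0504 m

Z_qwt ≈ 207 Ω; length ≈ 5.04 cm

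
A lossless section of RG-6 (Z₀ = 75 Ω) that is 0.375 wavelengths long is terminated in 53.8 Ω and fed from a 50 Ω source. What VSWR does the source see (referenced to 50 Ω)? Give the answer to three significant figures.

VSWR ≈ 1.7

βl = 2π × 0.375 = 135°
tan(βl) = -1
Z_in = Z_0·(Z_L + jZ_0·tanβl)/(Z_0 + jZ_L·tanβl) = 71 − j24 Ω
Γ_s = (Z_in − Z_s)/(Z_in + Z_s) = (21 − j24)/(121 − j24), |Γ_s| = 0.259
VSWR = (1 + |Γ_s|)/(1 − |Γ_s|)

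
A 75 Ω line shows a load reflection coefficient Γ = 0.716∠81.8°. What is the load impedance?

Z_L = Z_0·(1 + Γ)/(1 − Γ) = 75·(1.1 + j0.709)/(0.898 − j0.709)

Z_L ≈ 27.9 + j81.2 Ω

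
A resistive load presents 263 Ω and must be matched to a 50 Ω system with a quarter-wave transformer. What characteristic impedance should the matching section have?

Z_qwt = √(Z_0·R_L) = √(50 × 263) = √13150

Z_qwt ≈ 115 Ω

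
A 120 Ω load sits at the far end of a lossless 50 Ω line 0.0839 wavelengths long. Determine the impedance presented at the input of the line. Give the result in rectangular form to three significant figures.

βl = 2π × 0.0839 = 30.2°
tan(βl) = tan(30.2°) = 0.582
Z_in = Z_0·(Z_L + jZ_0·tanβl)/(Z_0 + jZ_L·tanβl)
     = 50·(120 + j29.1)/(50 + j69.9)

Z_in ≈ 54.4 − j46.9 Ω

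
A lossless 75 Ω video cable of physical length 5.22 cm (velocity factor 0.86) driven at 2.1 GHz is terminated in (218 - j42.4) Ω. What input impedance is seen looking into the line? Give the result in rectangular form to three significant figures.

Z_in ≈ 101 + j98.3 Ω

λ = v/f = 0.86·c / 2.1 GHz = 0.123 m
βl = 2π·l/λ = 2π × 0.425 = 153°
tan(βl) = tan(153°) = -0.51
Z_in = Z_0·(Z_L + jZ_0·tanβl)/(Z_0 + jZ_L·tanβl)
     = 75·(218 − j80.7)/(53.4 − j111)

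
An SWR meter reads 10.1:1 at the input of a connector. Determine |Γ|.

|Γ| = (S − 1)/(S + 1) = (10.1 − 1)/(10.1 + 1) = 9.1/11.1

|Γ| ≈ 0.82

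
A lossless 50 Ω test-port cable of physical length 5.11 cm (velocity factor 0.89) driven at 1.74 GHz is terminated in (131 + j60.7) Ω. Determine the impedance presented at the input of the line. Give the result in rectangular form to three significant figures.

λ = v/f = 0.89·c / 1.74 GHz = 0.153 m
βl = 2π·l/λ = 2π × 0.333 = 120°
tan(βl) = tan(120°) = -1.74
Z_in = Z_0·(Z_L + jZ_0·tanβl)/(Z_0 + jZ_L·tanβl)
     = 50·(131 − j26.3)/(156 − j228)

Z_in ≈ 17.3 + j16.9 Ω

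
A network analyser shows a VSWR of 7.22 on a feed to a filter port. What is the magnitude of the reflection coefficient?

|Γ| = (S − 1)/(S + 1) = (7.22 − 1)/(7.22 + 1) = 6.22/8.22

|Γ| ≈ 0.757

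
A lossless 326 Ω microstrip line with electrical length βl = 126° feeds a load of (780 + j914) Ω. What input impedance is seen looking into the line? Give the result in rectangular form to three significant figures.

tan(βl) = tan(126°) = -1.38
Z_in = Z_0·(Z_L + jZ_0·tanβl)/(Z_0 + jZ_L·tanβl)
     = 326·(780 + j465)/(1580 − j1070)

Z_in ≈ 65.5 + j140 Ω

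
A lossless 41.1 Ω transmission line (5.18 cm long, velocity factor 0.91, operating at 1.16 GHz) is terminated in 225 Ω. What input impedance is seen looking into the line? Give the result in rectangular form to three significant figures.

Z_in ≈ 7.77 − j7.54 Ω

λ = v/f = 0.91·c / 1.16 GHz = 0.235 m
βl = 2π·l/λ = 2π × 0.22 = 79.2°
tan(βl) = tan(79.2°) = 5.26
Z_in = Z_0·(Z_L + jZ_0·tanβl)/(Z_0 + jZ_L·tanβl)
     = 41.1·(225 + j216)/(41.1 + j1180)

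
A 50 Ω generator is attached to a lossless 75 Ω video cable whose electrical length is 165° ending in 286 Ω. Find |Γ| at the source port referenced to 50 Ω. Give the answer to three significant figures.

|Γ| ≈ 0.693

tan(βl) = -0.268
Z_in = Z_0·(Z_L + jZ_0·tanβl)/(Z_0 + jZ_L·tanβl) = 150 + j133 Ω
Γ_s = (Z_in − Z_s)/(Z_in + Z_s) = (100 + j133)/(200 + j133), |Γ_s| = 0.693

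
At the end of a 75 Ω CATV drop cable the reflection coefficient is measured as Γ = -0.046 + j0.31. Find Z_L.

Z_L ≈ 56.8 + j39.1 Ω

Z_L = Z_0·(1 + Γ)/(1 − Γ) = 75·(0.954 + j0.31)/(1.05 − j0.31)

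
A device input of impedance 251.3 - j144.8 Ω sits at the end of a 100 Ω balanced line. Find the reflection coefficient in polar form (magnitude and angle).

Γ = (Z_L − Z_0)/(Z_L + Z_0) = (151.3 − j144.8)/(351.3 − j144.8)
|Γ| = 209/380 = 0.551

Γ ≈ 0.551 ∠ -21.3°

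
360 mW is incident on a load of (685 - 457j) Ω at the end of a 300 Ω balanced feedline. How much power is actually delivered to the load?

P_delivered ≈ 251 mW

|Γ| = |(385 − j457)/(985 − j457)| = 0.55
|Γ|² = 0.303
P_refl = |Γ|²·P_inc = 109 mW, P_del = (1 − |Γ|²)·P_inc = 251 mW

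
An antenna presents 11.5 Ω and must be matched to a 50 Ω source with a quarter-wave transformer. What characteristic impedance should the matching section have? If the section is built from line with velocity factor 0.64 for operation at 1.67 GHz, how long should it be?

Z_qwt ≈ 24 Ω; length ≈ 2.87 cm

Z_qwt = √(Z_0·R_L) = √(50 × 11.5) = √575
λ = 0.64·c/f = 0.115 m, so l = λ/4 = 0.0287 m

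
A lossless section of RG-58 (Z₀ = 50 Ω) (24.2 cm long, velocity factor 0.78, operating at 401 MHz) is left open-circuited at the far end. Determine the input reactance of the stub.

X_in ≈ 84.2 Ω (inductive)

λ = v/f = 0.78·c / 401 MHz = 0.584 m
βl = 2π·l/λ = 2π × 0.415 = 149°
tan(βl) = -0.594
For an open-circuited stub, Z_in = −jZ_0·cot(βl) = −jZ_0/tan(βl)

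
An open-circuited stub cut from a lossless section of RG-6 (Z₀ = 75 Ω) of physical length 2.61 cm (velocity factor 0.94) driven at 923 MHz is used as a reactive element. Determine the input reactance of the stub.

λ = v/f = 0.94·c / 923 MHz = 0.306 m
βl = 2π·l/λ = 2π × 0.0854 = 30.8°
tan(βl) = 0.595
For an open-circuited stub, Z_in = −jZ_0·cot(βl) = −jZ_0/tan(βl)

X_in ≈ -126 Ω (capacitive)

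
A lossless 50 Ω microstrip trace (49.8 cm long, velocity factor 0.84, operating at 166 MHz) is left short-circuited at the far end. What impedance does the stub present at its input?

λ = v/f = 0.84·c / 166 MHz = 1.52 m
βl = 2π·l/λ = 2π × 0.328 = 118°
tan(βl) = -1.87
For a short-circuited stub, Z_in = jZ_0·tan(βl)

Z_in ≈ −j93.7 Ω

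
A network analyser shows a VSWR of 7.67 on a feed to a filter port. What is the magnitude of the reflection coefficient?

|Γ| ≈ 0.769

|Γ| = (S − 1)/(S + 1) = (7.67 − 1)/(7.67 + 1) = 6.67/8.67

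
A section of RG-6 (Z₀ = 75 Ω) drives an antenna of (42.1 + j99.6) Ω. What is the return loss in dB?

RL ≈ 3.32 dB

Γ = (-32.9 + j99.6)/(117.1 + j99.6), |Γ| = 0.682
RL = −20·log₁₀|Γ| = −20·log₁₀(0.682)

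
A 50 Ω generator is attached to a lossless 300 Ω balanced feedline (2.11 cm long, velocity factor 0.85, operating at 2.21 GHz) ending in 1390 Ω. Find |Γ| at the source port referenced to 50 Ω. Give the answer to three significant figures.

|Γ| ≈ 0.723

λ = v/f = 0.85·c / 2.21 GHz = 0.115 m
βl = 2π·l/λ = 2π × 0.183 = 65.8°
tan(βl) = 2.23
Z_in = Z_0·(Z_L + jZ_0·tanβl)/(Z_0 + jZ_L·tanβl) = 77.1 − j127 Ω
Γ_s = (Z_in − Z_s)/(Z_in + Z_s) = (27.1 − j127)/(127 − j127), |Γ_s| = 0.723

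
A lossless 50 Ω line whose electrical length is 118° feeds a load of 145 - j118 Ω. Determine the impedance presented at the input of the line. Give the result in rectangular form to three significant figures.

Z_in ≈ 15.8 + j36.6 Ω

tan(βl) = tan(118°) = -1.88
Z_in = Z_0·(Z_L + jZ_0·tanβl)/(Z_0 + jZ_L·tanβl)
     = 50·(145 − j212)/(-172 − j273)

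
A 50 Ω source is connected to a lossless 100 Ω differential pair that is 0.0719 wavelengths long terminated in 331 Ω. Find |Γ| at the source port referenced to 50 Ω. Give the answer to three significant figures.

βl = 2π × 0.0719 = 25.9°
tan(βl) = 0.485
Z_in = Z_0·(Z_L + jZ_0·tanβl)/(Z_0 + jZ_L·tanβl) = 114 − j135 Ω
Γ_s = (Z_in − Z_s)/(Z_in + Z_s) = (64.2 − j135)/(164 − j135), |Γ_s| = 0.703

|Γ| ≈ 0.703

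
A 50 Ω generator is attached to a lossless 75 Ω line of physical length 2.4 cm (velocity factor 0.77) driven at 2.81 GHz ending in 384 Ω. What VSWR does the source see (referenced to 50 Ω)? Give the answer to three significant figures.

λ = v/f = 0.77·c / 2.81 GHz = 0.0822 m
βl = 2π·l/λ = 2π × 0.292 = 105°
tan(βl) = -3.71
Z_in = Z_0·(Z_L + jZ_0·tanβl)/(Z_0 + jZ_L·tanβl) = 15.7 + j19.4 Ω
Γ_s = (Z_in − Z_s)/(Z_in + Z_s) = (-34.3 + j19.4)/(65.7 + j19.4), |Γ_s| = 0.576
VSWR = (1 + |Γ_s|)/(1 − |Γ_s|)

VSWR ≈ 3.72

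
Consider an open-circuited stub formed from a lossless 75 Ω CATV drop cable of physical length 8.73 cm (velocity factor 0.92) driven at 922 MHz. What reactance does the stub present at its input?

X_in ≈ 20.1 Ω (inductive)

λ = v/f = 0.92·c / 922 MHz = 0.299 m
βl = 2π·l/λ = 2π × 0.292 = 105°
tan(βl) = -3.74
For an open-circuited stub, Z_in = −jZ_0·cot(βl) = −jZ_0/tan(βl)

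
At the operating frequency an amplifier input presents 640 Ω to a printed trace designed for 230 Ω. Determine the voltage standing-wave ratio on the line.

VSWR ≈ 2.78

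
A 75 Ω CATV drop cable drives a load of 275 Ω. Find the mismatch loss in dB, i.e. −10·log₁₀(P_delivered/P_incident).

mismatch loss ≈ 1.72 dB

Γ = (275 − 75)/(275 + 75) = 0.571
|Γ|² = 0.327, so P_del/P_inc = 1 − |Γ|² = 0.673
ML = −10·log₁₀(1 − |Γ|²)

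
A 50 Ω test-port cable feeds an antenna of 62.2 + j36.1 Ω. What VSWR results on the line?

Γ = (Z_L − Z_0)/(Z_L + Z_0) = (12.2 + j36.1)/(112.2 + j36.1)
|Γ| = 38.1/118 = 0.323
VSWR = (1 + |Γ|)/(1 − |Γ|) = 1.32/0.677

VSWR ≈ 1.96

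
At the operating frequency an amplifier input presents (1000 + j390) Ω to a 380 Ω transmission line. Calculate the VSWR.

Γ = (Z_L − Z_0)/(Z_L + Z_0) = (620 + j390)/(1380 + j390)
|Γ| = 732/1430 = 0.511
VSWR = (1 + |Γ|)/(1 − |Γ|) = 1.51/0.489

VSWR ≈ 3.09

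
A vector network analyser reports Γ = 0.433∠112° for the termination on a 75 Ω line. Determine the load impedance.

Z_L ≈ 40.3 + j39.8 Ω

Z_L = Z_0·(1 + Γ)/(1 − Γ) = 75·(0.838 + j0.401)/(1.16 − j0.401)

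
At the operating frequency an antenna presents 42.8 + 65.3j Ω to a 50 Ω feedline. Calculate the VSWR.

VSWR ≈ 3.75

Γ = (Z_L − Z_0)/(Z_L + Z_0) = (-7.2 + j65.3)/(92.8 + j65.3)
|Γ| = 65.7/113 = 0.579
VSWR = (1 + |Γ|)/(1 − |Γ|) = 1.58/0.421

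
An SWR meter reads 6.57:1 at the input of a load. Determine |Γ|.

|Γ| = (S − 1)/(S + 1) = (6.57 − 1)/(6.57 + 1) = 5.57/7.57

|Γ| ≈ 0.736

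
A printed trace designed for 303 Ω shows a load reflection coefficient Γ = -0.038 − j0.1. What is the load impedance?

Z_L = Z_0·(1 + Γ)/(1 − Γ) = 303·(0.962 − j0.1)/(1.04 + j0.1)

Z_L ≈ 275 − j55.7 Ω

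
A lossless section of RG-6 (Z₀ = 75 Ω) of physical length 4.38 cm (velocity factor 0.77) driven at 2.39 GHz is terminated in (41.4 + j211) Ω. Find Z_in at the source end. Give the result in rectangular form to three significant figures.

Z_in ≈ 13.1 + j103 Ω

λ = v/f = 0.77·c / 2.39 GHz = 0.0967 m
βl = 2π·l/λ = 2π × 0.453 = 163°
tan(βl) = tan(163°) = -0.303
Z_in = Z_0·(Z_L + jZ_0·tanβl)/(Z_0 + jZ_L·tanβl)
     = 75·(41.4 + j188)/(139 − j12.5)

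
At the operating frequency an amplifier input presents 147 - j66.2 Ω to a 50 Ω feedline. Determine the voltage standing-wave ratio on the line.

Γ = (Z_L − Z_0)/(Z_L + Z_0) = (97 − j66.2)/(197 − j66.2)
|Γ| = 117/208 = 0.565
VSWR = (1 + |Γ|)/(1 − |Γ|) = 1.57/0.435

VSWR ≈ 3.6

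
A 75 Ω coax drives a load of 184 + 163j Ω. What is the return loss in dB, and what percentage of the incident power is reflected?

Γ = (109 + j163)/(259 + j163), |Γ| = 0.641
RL = −20·log₁₀(0.641) = 3.87 dB
P_refl/P_inc = |Γ|² = 0.411

RL ≈ 3.87 dB; 41.1% of incident power reflected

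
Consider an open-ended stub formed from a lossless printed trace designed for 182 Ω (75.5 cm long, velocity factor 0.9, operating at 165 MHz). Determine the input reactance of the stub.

λ = v/f = 0.9·c / 165 MHz = 1.64 m
βl = 2π·l/λ = 2π × 0.461 = 166°
tan(βl) = -0.247
For an open-ended stub, Z_in = −jZ_0·cot(βl) = −jZ_0/tan(βl)

X_in ≈ 735 Ω (inductive)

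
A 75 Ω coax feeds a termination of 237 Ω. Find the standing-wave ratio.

For a purely resistive load, VSWR = R_L/Z_0 or Z_0/R_L (whichever > 1) = 237/75

VSWR ≈ 3.16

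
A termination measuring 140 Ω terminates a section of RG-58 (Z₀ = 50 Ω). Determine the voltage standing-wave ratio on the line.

For a purely resistive load, VSWR = R_L/Z_0 or Z_0/R_L (whichever > 1) = 140/50

VSWR ≈ 2.8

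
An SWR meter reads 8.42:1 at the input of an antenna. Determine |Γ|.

|Γ| ≈ 0.788

|Γ| = (S − 1)/(S + 1) = (8.42 − 1)/(8.42 + 1) = 7.42/9.42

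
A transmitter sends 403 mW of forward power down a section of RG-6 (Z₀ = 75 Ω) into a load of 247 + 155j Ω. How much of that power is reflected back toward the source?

|Γ| = |(172 + j155)/(322 + j155)| = 0.648
|Γ|² = 0.42
P_refl = |Γ|²·P_inc = 169 mW, P_del = (1 − |Γ|²)·P_inc = 234 mW

P_reflected ≈ 169 mW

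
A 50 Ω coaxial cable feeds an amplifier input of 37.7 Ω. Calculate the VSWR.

Γ = (37.7 − 50)/(37.7 + 50) = -0.14
VSWR = (1 + 0.14)/(1 − 0.14)

VSWR ≈ 1.33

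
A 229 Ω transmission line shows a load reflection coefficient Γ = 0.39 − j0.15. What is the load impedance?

Z_L = Z_0·(1 + Γ)/(1 − Γ) = 229·(1.39 − j0.15)/(0.61 + j0.15)

Z_L ≈ 479 − j174 Ω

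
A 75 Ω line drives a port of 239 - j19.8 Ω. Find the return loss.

RL ≈ 5.6 dB

Γ = (164 − j19.8)/(314 − j19.8), |Γ| = 0.525
RL = −20·log₁₀|Γ| = −20·log₁₀(0.525)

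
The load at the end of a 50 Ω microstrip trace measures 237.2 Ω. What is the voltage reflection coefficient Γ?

Γ = 0.652

Γ = (Z_L − Z_0)/(Z_L + Z_0) = (237.2 − 50)/(237.2 + 50) = 187.2/287.2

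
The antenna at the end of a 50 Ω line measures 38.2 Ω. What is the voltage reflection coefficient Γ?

Γ = (Z_L − Z_0)/(Z_L + Z_0) = (38.2 − 50)/(38.2 + 50) = -11.8/88.2

Γ = -0.134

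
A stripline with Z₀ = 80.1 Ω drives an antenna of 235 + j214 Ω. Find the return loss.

RL ≈ 3.18 dB

Γ = (154.9 + j214)/(315.1 + j214), |Γ| = 0.694
RL = −20·log₁₀|Γ| = −20·log₁₀(0.694)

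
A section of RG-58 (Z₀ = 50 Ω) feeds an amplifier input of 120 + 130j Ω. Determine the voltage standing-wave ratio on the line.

VSWR ≈ 5.45

Γ = (Z_L − Z_0)/(Z_L + Z_0) = (70 + j130)/(170 + j130)
|Γ| = 148/214 = 0.69
VSWR = (1 + |Γ|)/(1 − |Γ|) = 1.69/0.31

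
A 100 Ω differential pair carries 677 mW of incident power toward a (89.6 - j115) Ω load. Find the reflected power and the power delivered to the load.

|Γ| = |(-10.4 − j115)/(189.6 − j115)| = 0.521
|Γ|² = 0.271
P_refl = |Γ|²·P_inc = 184 mW, P_del = (1 − |Γ|²)·P_inc = 493 mW

P_reflected ≈ 184 mW; P_delivered ≈ 493 mW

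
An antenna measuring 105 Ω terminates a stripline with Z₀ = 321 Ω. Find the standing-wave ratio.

VSWR ≈ 3.06

Γ = (105 − 321)/(105 + 321) = -0.507
VSWR = (1 + 0.507)/(1 − 0.507)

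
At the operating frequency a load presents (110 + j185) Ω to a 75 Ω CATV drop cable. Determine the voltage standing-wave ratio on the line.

Γ = (Z_L − Z_0)/(Z_L + Z_0) = (35 + j185)/(185 + j185)
|Γ| = 188/262 = 0.72
VSWR = (1 + |Γ|)/(1 − |Γ|) = 1.72/0.28

VSWR ≈ 6.13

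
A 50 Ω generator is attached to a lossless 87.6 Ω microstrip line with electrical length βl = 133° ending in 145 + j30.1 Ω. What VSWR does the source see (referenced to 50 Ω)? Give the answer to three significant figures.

tan(βl) = -1.07
Z_in = Z_0·(Z_L + jZ_0·tanβl)/(Z_0 + jZ_L·tanβl) = 62.1 + j33.8 Ω
Γ_s = (Z_in − Z_s)/(Z_in + Z_s) = (12.1 + j33.8)/(112 + j33.8), |Γ_s| = 0.307
VSWR = (1 + |Γ_s|)/(1 − |Γ_s|)

VSWR ≈ 1.89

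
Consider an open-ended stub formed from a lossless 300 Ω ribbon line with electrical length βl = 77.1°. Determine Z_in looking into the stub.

Z_in ≈ −j68.7 Ω

tan(βl) = 4.37
For an open-ended stub, Z_in = −jZ_0·cot(βl) = −jZ_0/tan(βl)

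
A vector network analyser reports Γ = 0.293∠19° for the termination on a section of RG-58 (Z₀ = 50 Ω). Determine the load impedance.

Z_L = Z_0·(1 + Γ)/(1 − Γ) = 50·(1.28 + j0.0954)/(0.723 − j0.0954)

Z_L ≈ 86 + j17.9 Ω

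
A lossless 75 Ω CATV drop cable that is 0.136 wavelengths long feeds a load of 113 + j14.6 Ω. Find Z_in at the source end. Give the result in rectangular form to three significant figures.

βl = 2π × 0.136 = 49°
tan(βl) = tan(49°) = 1.15
Z_in = Z_0·(Z_L + jZ_0·tanβl)/(Z_0 + jZ_L·tanβl)
     = 75·(113 + j101)/(58.2 + j130)

Z_in ≈ 72.8 − j32.6 Ω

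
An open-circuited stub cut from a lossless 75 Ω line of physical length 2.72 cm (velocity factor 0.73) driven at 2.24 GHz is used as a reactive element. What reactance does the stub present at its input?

X_in ≈ 13.4 Ω (inductive)

λ = v/f = 0.73·c / 2.24 GHz = 0.0978 m
βl = 2π·l/λ = 2π × 0.278 = 100°
tan(βl) = -5.58
For an open-circuited stub, Z_in = −jZ_0·cot(βl) = −jZ_0/tan(βl)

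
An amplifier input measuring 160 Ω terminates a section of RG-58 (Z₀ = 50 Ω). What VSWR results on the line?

VSWR ≈ 3.2

Γ = (160 − 50)/(160 + 50) = 0.524
VSWR = (1 + 0.524)/(1 − 0.524)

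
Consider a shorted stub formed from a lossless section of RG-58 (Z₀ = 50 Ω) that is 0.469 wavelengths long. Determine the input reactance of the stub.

βl = 2π × 0.469 = 169°
tan(βl) = -0.197
For a shorted stub, Z_in = jZ_0·tan(βl)

X_in ≈ -9.86 Ω (capacitive)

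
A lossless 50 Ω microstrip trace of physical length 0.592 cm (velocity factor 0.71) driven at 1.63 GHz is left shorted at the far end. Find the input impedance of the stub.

Z_in ≈ +j14.6 Ω

λ = v/f = 0.71·c / 1.63 GHz = 0.131 m
βl = 2π·l/λ = 2π × 0.0453 = 16.3°
tan(βl) = 0.293
For a shorted stub, Z_in = jZ_0·tan(βl)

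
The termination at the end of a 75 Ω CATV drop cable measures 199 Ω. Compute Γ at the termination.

Γ = 0.453

Γ = (Z_L − Z_0)/(Z_L + Z_0) = (199 − 75)/(199 + 75) = 124/274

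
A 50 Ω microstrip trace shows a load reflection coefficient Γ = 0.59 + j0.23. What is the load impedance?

Z_L ≈ 136 + j104 Ω

Z_L = Z_0·(1 + Γ)/(1 − Γ) = 50·(1.59 + j0.23)/(0.41 − j0.23)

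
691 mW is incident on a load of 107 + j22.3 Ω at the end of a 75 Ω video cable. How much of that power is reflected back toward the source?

P_reflected ≈ 31.3 mW

|Γ| = |(32 + j22.3)/(182 + j22.3)| = 0.213
|Γ|² = 0.0452
P_refl = |Γ|²·P_inc = 31.3 mW, P_del = (1 − |Γ|²)·P_inc = 660 mW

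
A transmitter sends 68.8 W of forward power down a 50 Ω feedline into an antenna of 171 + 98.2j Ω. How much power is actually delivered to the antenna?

|Γ| = |(121 + j98.2)/(221 + j98.2)| = 0.644
|Γ|² = 0.415
P_refl = |Γ|²·P_inc = 28.6 W, P_del = (1 − |Γ|²)·P_inc = 40.2 W

P_delivered ≈ 40.2 W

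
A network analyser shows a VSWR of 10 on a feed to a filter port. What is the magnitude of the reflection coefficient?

|Γ| = (S − 1)/(S + 1) = (10 − 1)/(10 + 1) = 9/11

|Γ| ≈ 0.818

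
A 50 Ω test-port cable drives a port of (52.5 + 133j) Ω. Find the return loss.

RL ≈ 2.02 dB

Γ = (2.5 + j133)/(102.5 + j133), |Γ| = 0.792
RL = −20·log₁₀|Γ| = −20·log₁₀(0.792)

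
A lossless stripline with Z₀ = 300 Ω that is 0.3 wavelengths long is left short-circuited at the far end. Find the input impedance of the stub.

Z_in ≈ −j923 Ω

βl = 2π × 0.3 = 108°
tan(βl) = -3.08
For a short-circuited stub, Z_in = jZ_0·tan(βl)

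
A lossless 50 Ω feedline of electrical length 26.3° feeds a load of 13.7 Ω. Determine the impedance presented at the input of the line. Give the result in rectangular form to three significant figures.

tan(βl) = tan(26.3°) = 0.494
Z_in = Z_0·(Z_L + jZ_0·tanβl)/(Z_0 + jZ_L·tanβl)
     = 50·(13.7 + j24.7)/(50 + j6.77)

Z_in ≈ 16.7 + j22.4 Ω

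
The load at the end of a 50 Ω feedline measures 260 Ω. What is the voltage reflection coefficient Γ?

Γ = 0.677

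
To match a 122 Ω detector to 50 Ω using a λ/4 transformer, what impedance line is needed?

Z_qwt ≈ 78.1 Ω

Z_qwt = √(Z_0·R_L) = √(50 × 122) = √6100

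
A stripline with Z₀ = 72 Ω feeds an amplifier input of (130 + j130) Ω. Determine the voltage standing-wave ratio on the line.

VSWR ≈ 3.91

Γ = (Z_L − Z_0)/(Z_L + Z_0) = (58 + j130)/(202 + j130)
|Γ| = 142/240 = 0.593
VSWR = (1 + |Γ|)/(1 − |Γ|) = 1.59/0.407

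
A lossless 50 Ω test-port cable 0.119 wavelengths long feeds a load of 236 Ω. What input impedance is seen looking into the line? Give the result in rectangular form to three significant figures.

βl = 2π × 0.119 = 42.8°
tan(βl) = tan(42.8°) = 0.927
Z_in = Z_0·(Z_L + jZ_0·tanβl)/(Z_0 + jZ_L·tanβl)
     = 50·(236 + j46.4)/(50 + j219)

Z_in ≈ 21.8 − j48.9 Ω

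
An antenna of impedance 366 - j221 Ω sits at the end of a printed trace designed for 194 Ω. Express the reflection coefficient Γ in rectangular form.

Γ ≈ 0.401 − j0.237

Γ = (Z_L − Z_0)/(Z_L + Z_0) = (172 − j221)/(560 − j221)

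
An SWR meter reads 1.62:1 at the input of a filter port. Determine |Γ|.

|Γ| ≈ 0.237

|Γ| = (S − 1)/(S + 1) = (1.62 − 1)/(1.62 + 1) = 0.62/2.62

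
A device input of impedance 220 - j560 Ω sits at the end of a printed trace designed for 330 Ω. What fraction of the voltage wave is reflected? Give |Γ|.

|Γ| ≈ 0.727

Γ = (Z_L − Z_0)/(Z_L + Z_0) = (-110 − j560)/(550 − j560)
|Γ| = 571/785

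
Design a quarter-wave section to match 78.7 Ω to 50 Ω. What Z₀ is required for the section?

Z_qwt = √(Z_0·R_L) = √(50 × 78.7) = √3935

Z_qwt ≈ 62.7 Ω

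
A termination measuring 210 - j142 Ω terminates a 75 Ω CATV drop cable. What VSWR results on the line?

VSWR ≈ 4.2

Γ = (Z_L − Z_0)/(Z_L + Z_0) = (135 − j142)/(285 − j142)
|Γ| = 196/318 = 0.615
VSWR = (1 + |Γ|)/(1 − |Γ|) = 1.62/0.385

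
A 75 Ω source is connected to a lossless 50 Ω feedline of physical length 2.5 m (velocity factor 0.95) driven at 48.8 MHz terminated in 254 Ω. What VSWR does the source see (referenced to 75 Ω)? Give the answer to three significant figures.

λ = v/f = 0.95·c / 48.8 MHz = 5.84 m
βl = 2π·l/λ = 2π × 0.428 = 154°
tan(βl) = -0.485
Z_in = Z_0·(Z_L + jZ_0·tanβl)/(Z_0 + jZ_L·tanβl) = 44.3 + j85 Ω
Γ_s = (Z_in − Z_s)/(Z_in + Z_s) = (-30.7 + j85)/(119 + j85), |Γ_s| = 0.617
VSWR = (1 + |Γ_s|)/(1 − |Γ_s|)

VSWR ≈ 4.22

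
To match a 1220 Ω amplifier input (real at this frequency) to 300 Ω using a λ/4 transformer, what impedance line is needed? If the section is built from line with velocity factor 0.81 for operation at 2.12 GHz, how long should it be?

Z_qwt ≈ 605 Ω; length ≈ 2.87 cm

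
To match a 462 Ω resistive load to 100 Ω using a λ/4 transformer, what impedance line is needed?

Z_qwt ≈ 215 Ω

Z_qwt = √(Z_0·R_L) = √(100 × 462) = √46200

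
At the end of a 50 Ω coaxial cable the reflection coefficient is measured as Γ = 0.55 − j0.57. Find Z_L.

Z_L = Z_0·(1 + Γ)/(1 − Γ) = 50·(1.55 − j0.57)/(0.45 + j0.57)

Z_L ≈ 35.3 − j108 Ω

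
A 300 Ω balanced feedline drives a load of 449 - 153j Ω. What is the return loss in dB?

Γ = (149 − j153)/(749 − j153), |Γ| = 0.279
RL = −20·log₁₀|Γ| = −20·log₁₀(0.279)

RL ≈ 11.1 dB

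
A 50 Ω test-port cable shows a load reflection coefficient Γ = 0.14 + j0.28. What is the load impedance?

Z_L = Z_0·(1 + Γ)/(1 − Γ) = 50·(1.14 + j0.28)/(0.86 − j0.28)

Z_L ≈ 55.1 + j34.2 Ω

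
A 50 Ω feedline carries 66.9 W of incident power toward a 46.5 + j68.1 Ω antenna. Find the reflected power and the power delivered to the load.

P_reflected ≈ 22.3 W; P_delivered ≈ 44.6 W

|Γ| = |(-3.5 + j68.1)/(96.5 + j68.1)| = 0.577
|Γ|² = 0.333
P_refl = |Γ|²·P_inc = 22.3 W, P_del = (1 − |Γ|²)·P_inc = 44.6 W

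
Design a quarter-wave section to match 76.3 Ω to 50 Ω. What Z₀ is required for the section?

Z_qwt ≈ 61.8 Ω

Z_qwt = √(Z_0·R_L) = √(50 × 76.3) = √3815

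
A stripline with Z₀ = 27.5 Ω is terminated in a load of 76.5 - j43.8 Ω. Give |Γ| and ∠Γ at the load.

Γ ≈ 0.582 ∠ -19°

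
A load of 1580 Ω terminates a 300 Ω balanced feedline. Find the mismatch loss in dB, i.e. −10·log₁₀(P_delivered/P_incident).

Γ = (1580 − 300)/(1580 + 300) = 0.681
|Γ|² = 0.464, so P_del/P_inc = 1 − |Γ|² = 0.536
ML = −10·log₁₀(1 − |Γ|²)

mismatch loss ≈ 2.7 dB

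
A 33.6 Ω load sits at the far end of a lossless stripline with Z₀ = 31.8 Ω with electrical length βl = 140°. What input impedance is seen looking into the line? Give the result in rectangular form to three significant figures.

tan(βl) = tan(140°) = -0.839
Z_in = Z_0·(Z_L + jZ_0·tanβl)/(Z_0 + jZ_L·tanβl)
     = 31.8·(33.6 − j26.7)/(31.8 − j28.2)

Z_in ≈ 32.1 + j1.74 Ω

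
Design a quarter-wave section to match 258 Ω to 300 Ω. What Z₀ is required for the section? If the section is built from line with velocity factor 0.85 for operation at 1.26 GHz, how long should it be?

Z_qwt ≈ 278 Ω; length ≈ 5.06 cm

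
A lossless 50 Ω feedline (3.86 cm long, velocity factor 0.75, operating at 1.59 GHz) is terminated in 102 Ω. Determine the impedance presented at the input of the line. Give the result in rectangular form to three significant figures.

λ = v/f = 0.75·c / 1.59 GHz = 0.142 m
βl = 2π·l/λ = 2π × 0.273 = 98.2°
tan(βl) = tan(98.2°) = -6.94
Z_in = Z_0·(Z_L + jZ_0·tanβl)/(Z_0 + jZ_L·tanβl)
     = 50·(102 − j347)/(50 − j708)

Z_in ≈ 24.9 + j5.45 Ω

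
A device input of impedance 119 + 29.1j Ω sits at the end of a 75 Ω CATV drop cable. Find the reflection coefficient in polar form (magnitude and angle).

Γ ≈ 0.269 ∠ 24.9°

Γ = (Z_L − Z_0)/(Z_L + Z_0) = (44 + j29.1)/(194 + j29.1)
|Γ| = 52.8/196 = 0.269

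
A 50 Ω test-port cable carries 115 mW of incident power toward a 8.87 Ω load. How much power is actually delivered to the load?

Γ = (8.87 − 50)/(8.87 + 50) = -0.699
|Γ|² = 0.488
P_refl = |Γ|²·P_inc = 56.1 mW, P_del = (1 − |Γ|²)·P_inc = 58.9 mW

P_delivered ≈ 58.9 mW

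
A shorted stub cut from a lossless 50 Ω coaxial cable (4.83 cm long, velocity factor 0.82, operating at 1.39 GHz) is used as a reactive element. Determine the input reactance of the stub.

λ = v/f = 0.82·c / 1.39 GHz = 0.177 m
βl = 2π·l/λ = 2π × 0.273 = 98.2°
tan(βl) = -6.9
For a shorted stub, Z_in = jZ_0·tan(βl)

X_in ≈ -345 Ω (capacitive)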